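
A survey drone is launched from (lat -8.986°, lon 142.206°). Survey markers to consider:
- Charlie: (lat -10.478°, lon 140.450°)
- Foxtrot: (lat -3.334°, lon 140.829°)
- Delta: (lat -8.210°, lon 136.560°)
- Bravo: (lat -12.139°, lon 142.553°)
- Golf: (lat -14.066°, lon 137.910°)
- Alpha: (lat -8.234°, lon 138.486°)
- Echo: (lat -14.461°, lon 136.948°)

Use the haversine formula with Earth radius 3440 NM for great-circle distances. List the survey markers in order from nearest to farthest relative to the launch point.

Charlie, Bravo, Alpha, Delta, Foxtrot, Golf, Echo

Distance from the launch point at (lat -8.986°, lon 142.206°) to each:
Charlie (lat -10.478°, lon 140.450°): 137.2 NM
Bravo (lat -12.139°, lon 142.553°): 190.4 NM
Alpha (lat -8.234°, lon 138.486°): 225.4 NM
Delta (lat -8.210°, lon 136.560°): 338.4 NM
Foxtrot (lat -3.334°, lon 140.829°): 349.1 NM
Golf (lat -14.066°, lon 137.910°): 396.0 NM
Echo (lat -14.461°, lon 136.948°): 451.1 NM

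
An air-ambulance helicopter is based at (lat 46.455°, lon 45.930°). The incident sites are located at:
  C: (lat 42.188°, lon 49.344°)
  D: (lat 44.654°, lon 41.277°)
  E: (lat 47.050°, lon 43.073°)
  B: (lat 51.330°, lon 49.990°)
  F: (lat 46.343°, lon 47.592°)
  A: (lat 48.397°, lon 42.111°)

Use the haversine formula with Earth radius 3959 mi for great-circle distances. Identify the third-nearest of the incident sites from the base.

A

Distances from the base ((lat 46.455°, lon 45.930°)):
F: 79.6 mi
E: 141.4 mi
A: 223.3 mi
D: 257.2 mi
C: 339.6 mi
B: 383.9 mi
The third-nearest is A at 223.3 mi.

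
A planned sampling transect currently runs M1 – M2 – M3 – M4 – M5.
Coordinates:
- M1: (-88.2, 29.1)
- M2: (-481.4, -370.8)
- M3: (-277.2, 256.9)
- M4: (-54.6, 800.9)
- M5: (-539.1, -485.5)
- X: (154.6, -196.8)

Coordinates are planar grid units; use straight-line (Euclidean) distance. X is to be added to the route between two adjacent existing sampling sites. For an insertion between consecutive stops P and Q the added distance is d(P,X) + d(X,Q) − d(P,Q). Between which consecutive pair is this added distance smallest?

Added distance for inserting X between each consecutive pair:
M1–M2: 430.2
M2–M3: 625.6
M3–M4: 1058.0
M4–M5: 396.2
Smallest added distance is 396.2, inserting between M4 and M5.

between M4 and M5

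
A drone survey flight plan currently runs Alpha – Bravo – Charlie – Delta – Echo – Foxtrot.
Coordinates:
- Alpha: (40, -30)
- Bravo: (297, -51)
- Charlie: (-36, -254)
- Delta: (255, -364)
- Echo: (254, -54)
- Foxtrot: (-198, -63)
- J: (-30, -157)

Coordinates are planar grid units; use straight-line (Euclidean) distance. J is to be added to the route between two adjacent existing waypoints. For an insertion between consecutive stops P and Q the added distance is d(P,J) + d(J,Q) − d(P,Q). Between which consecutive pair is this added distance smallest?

Added distance for inserting J between each consecutive pair:
Alpha–Bravo: 230.9
Bravo–Charlie: 50.9
Charlie–Delta: 138.3
Delta–Echo: 344.3
Echo–Foxtrot: 42.5
Smallest added distance is 42.5, inserting between Echo and Foxtrot.

between Echo and Foxtrot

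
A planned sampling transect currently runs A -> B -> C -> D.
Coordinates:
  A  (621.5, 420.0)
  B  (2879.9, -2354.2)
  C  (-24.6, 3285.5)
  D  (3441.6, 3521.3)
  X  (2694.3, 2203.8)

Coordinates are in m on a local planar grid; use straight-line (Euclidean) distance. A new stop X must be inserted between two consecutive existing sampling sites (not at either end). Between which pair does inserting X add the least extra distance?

between C and D

Added distance for inserting X between each consecutive pair:
A–B: 3719.2 m
B–C: 1144.3 m
C–D: 966.6 m
Smallest added distance is 966.6 m, inserting between C and D.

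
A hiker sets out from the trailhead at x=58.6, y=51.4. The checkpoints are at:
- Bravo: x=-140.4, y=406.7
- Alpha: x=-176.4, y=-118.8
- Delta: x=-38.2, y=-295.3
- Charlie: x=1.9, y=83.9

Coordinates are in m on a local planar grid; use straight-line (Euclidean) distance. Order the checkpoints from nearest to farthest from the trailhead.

Distances from the trailhead:
Charlie x=1.9, y=83.9: 65.4 m
Alpha x=-176.4, y=-118.8: 290.2 m
Delta x=-38.2, y=-295.3: 360.0 m
Bravo x=-140.4, y=406.7: 407.2 m

Charlie, Alpha, Delta, Bravo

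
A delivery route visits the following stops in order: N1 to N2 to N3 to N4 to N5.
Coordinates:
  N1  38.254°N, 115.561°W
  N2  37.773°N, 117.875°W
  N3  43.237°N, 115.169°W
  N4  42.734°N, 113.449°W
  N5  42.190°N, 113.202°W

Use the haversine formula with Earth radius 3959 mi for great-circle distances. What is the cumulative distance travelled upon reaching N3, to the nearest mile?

Leg distances:
N1→N2: 130.3 mi  (cumulative 130.3 mi)
N2→N3: 403.4 mi  (cumulative 533.6 mi)
Cumulative distance at N3 ≈ 534 mi.

534 mi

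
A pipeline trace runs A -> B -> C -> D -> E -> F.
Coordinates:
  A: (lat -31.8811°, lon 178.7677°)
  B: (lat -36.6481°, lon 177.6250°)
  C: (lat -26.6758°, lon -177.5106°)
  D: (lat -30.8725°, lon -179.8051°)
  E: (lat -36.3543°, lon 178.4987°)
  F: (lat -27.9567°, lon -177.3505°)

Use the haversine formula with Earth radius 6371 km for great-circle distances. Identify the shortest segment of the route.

Leg distances:
A→B: 540.4 km
B→C: 1200.2 km
C→D: 517.4 km
D→E: 629.4 km
E→F: 1011.9 km
The shortest leg is C–D at 517.4 km.

C–D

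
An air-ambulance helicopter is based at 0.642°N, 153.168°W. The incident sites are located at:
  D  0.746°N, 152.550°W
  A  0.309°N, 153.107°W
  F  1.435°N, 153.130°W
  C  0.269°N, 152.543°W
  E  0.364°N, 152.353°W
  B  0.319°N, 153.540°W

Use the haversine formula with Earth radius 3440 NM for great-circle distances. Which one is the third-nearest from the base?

D

Distance to each, sorted:
A: 20.3 NM
B: 29.6 NM
D: 37.6 NM
C: 43.7 NM
F: 47.7 NM
E: 51.7 NM
The third-nearest is D at 37.6 NM.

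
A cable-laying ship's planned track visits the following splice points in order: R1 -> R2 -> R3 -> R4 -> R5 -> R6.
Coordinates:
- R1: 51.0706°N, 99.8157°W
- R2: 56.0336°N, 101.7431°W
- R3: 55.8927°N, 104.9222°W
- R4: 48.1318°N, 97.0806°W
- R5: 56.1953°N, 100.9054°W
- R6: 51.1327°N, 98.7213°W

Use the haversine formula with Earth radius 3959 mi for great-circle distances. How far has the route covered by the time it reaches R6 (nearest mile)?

2047 mi

Leg distances:
R1→R2: 351.9 mi  (cumulative 351.9 mi)
R2→R3: 123.3 mi  (cumulative 475.2 mi)
R3→R4: 630.6 mi  (cumulative 1105.8 mi)
R4→R5: 580.0 mi  (cumulative 1685.9 mi)
R5→R6: 361.0 mi  (cumulative 2046.9 mi)
Cumulative distance at R6 ≈ 2047 mi.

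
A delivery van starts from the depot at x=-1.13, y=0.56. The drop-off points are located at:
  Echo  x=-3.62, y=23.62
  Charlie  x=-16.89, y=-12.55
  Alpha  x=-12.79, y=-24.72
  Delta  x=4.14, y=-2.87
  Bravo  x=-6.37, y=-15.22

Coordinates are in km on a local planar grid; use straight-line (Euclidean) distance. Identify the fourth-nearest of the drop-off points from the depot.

Distance to each, sorted:
Delta: 6.3 km
Bravo: 16.6 km
Charlie: 20.5 km
Echo: 23.2 km
Alpha: 27.8 km
The fourth-nearest is Echo at 23.2 km.

Echo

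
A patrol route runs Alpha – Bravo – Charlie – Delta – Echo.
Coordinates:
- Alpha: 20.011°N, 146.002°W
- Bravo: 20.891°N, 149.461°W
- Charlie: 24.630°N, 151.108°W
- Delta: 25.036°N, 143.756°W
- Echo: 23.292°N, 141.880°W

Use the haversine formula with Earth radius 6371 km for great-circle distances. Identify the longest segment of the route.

Leg distances:
Alpha→Bravo: 373.4 km
Bravo→Charlie: 448.7 km
Charlie→Delta: 743.2 km
Delta→Echo: 271.7 km
The longest leg is Charlie–Delta at 743.2 km.

Charlie–Delta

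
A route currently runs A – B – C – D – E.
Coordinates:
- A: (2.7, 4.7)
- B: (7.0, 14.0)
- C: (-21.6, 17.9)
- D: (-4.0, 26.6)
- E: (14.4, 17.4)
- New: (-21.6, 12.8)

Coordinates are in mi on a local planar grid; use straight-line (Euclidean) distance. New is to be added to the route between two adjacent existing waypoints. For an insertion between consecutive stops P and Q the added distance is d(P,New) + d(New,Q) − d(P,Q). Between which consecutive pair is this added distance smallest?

between B and C

Added distance for inserting New between each consecutive pair:
A–B: 44.0 mi
B–C: 4.9 mi
C–D: 7.8 mi
D–E: 38.1 mi
Smallest added distance is 4.9 mi, inserting between B and C.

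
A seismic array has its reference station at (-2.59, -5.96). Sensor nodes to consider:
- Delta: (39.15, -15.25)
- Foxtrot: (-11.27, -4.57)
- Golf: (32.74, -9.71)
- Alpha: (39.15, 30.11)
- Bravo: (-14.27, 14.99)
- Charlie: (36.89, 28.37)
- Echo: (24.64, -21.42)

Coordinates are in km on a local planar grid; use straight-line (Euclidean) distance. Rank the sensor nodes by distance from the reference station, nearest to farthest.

Distance from the reference station at (-2.59, -5.96) to each:
Foxtrot (-11.27, -4.57): 8.8 km
Bravo (-14.27, 14.99): 24.0 km
Echo (24.64, -21.42): 31.3 km
Golf (32.74, -9.71): 35.5 km
Delta (39.15, -15.25): 42.8 km
Charlie (36.89, 28.37): 52.3 km
Alpha (39.15, 30.11): 55.2 km

Foxtrot, Bravo, Echo, Golf, Delta, Charlie, Alpha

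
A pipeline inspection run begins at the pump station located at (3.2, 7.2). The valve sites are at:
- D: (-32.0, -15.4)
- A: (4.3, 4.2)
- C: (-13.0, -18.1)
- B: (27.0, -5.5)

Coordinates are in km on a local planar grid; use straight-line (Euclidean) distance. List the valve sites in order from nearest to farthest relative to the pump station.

Distances from the pump station:
A (4.3, 4.2): 3.2 km
B (27.0, -5.5): 27.0 km
C (-13.0, -18.1): 30.0 km
D (-32.0, -15.4): 41.8 km

A, B, C, D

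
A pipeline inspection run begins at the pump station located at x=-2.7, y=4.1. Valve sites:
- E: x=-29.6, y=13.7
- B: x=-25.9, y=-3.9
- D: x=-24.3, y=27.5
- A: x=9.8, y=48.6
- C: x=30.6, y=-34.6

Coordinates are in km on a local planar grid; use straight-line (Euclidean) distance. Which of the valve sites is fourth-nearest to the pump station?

A

Distances from the pump station (x=-2.7, y=4.1):
B: 24.5 km
E: 28.6 km
D: 31.8 km
A: 46.2 km
C: 51.1 km
The fourth-nearest is A at 46.2 km.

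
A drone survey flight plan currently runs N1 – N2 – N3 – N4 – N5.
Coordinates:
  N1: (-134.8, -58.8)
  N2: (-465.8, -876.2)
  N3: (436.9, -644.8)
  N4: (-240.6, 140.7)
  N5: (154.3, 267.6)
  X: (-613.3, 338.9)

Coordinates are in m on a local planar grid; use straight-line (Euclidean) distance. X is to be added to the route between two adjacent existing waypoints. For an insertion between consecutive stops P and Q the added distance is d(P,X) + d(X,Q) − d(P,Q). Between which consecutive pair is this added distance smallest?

between N4 and N5

Added distance for inserting X between each consecutive pair:
N1–N2: 964.3 m
N2–N3: 1731.1 m
N3–N4: 823.8 m
N4–N5: 778.2 m
Smallest added distance is 778.2 m, inserting between N4 and N5.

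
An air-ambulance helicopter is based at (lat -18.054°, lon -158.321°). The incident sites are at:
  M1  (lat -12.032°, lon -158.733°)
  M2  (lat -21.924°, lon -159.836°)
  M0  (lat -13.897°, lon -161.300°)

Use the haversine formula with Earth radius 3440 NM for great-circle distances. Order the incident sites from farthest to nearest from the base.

Distance from the base at (lat -18.054°, lon -158.321°) to each:
M1 (lat -12.032°, lon -158.733°): 362.3 NM
M0 (lat -13.897°, lon -161.300°): 303.1 NM
M2 (lat -21.924°, lon -159.836°): 247.6 NM

M1, M0, M2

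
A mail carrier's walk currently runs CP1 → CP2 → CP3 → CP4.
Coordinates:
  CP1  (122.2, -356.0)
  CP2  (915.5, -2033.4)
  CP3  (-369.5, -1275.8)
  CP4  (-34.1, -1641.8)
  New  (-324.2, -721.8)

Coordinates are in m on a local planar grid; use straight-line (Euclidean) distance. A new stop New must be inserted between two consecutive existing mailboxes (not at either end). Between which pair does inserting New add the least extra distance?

between CP1 and CP2

Added distance for inserting New between each consecutive pair:
CP1–CP2: 526.4 m
CP2–CP3: 868.9 m
CP3–CP4: 1024.1 m
Smallest added distance is 526.4 m, inserting between CP1 and CP2.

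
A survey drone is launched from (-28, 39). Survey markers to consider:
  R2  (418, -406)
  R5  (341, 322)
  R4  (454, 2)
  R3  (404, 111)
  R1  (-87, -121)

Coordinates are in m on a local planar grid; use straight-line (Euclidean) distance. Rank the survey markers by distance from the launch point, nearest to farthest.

R1, R3, R5, R4, R2

Distance from the launch point at (-28, 39) to each:
R1 (-87, -121): 170.5 m
R3 (404, 111): 438.0 m
R5 (341, 322): 465.0 m
R4 (454, 2): 483.4 m
R2 (418, -406): 630.0 m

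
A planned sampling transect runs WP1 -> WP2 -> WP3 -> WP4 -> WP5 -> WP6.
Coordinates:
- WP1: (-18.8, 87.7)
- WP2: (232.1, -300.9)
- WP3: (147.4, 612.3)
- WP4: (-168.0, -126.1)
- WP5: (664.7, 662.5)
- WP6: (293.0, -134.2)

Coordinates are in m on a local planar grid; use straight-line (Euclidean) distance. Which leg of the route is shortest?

WP1–WP2

Leg distances:
WP1→WP2: 462.6 m
WP2→WP3: 917.1 m
WP3→WP4: 802.9 m
WP4→WP5: 1146.9 m
WP5→WP6: 879.1 m
The shortest leg is WP1–WP2 at 462.6 m.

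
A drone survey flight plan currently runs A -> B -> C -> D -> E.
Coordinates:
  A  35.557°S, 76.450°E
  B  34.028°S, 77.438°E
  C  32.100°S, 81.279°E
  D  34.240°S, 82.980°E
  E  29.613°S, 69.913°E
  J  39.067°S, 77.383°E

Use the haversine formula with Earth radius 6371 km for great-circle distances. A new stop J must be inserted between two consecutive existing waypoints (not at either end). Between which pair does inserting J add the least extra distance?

Added distance for inserting J between each consecutive pair:
A–B: 766.8 km
B–C: 994.0 km
C–D: 1297.8 km
D–E: 652.0 km
Smallest added distance is 652.0 km, inserting between D and E.

between D and E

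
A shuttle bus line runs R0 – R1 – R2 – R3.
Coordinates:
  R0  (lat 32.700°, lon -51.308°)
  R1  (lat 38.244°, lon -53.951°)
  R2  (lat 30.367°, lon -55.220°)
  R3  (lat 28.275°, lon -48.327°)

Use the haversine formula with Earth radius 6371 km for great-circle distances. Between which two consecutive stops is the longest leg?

Leg distances:
R0→R1: 661.2 km
R1→R2: 883.6 km
R2→R3: 707.4 km
The longest leg is R1–R2 at 883.6 km.

R1–R2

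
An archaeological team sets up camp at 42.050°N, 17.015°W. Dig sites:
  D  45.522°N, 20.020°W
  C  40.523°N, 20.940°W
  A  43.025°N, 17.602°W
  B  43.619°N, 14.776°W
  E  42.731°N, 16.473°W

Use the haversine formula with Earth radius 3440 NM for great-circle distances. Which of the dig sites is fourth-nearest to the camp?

Distance to each, sorted:
E: 47.4 NM
A: 64.0 NM
B: 136.3 NM
C: 199.4 NM
D: 245.8 NM
The fourth-nearest is C at 199.4 NM.

C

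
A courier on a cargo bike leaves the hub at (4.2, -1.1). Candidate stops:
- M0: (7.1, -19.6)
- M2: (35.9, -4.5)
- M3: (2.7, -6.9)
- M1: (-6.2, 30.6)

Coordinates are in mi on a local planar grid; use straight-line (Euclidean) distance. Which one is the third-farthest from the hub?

M0

Distances from the hub ((4.2, -1.1)):
M1: 33.4 mi
M2: 31.9 mi
M0: 18.7 mi
M3: 6.0 mi
The third-farthest is M0 at 18.7 mi.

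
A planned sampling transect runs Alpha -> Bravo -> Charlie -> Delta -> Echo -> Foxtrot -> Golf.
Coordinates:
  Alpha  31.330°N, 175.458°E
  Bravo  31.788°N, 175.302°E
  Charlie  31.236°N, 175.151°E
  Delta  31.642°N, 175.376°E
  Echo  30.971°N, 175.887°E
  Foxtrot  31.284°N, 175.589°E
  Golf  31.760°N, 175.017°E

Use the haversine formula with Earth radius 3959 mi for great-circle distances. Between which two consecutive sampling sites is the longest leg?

Delta–Echo

Leg distances:
Alpha→Bravo: 33.0 mi
Bravo→Charlie: 39.2 mi
Charlie→Delta: 31.0 mi
Delta→Echo: 55.3 mi
Echo→Foxtrot: 27.9 mi
Foxtrot→Golf: 47.1 mi
The longest leg is Delta–Echo at 55.3 mi.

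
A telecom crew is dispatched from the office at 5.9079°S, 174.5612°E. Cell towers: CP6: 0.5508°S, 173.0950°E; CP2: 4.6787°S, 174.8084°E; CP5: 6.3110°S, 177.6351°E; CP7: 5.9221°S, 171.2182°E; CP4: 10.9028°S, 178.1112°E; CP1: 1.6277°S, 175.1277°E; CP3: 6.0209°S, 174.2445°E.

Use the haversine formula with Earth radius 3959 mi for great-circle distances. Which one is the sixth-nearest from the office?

CP6

Distance to each, sorted:
CP3: 23.1 mi
CP2: 86.6 mi
CP5: 213.0 mi
CP7: 229.8 mi
CP1: 298.3 mi
CP6: 383.7 mi
CP4: 421.9 mi
The sixth-nearest is CP6 at 383.7 mi.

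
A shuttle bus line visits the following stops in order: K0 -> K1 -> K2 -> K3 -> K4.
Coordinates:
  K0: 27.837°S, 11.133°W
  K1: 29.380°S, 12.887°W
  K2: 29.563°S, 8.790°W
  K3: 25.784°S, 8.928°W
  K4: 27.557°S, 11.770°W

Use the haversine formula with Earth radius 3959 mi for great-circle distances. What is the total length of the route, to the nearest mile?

873 mi

Leg distances:
K0→K1: 150.6 mi  (cumulative 150.6 mi)
K1→K2: 246.8 mi  (cumulative 397.4 mi)
K2→K3: 261.3 mi  (cumulative 658.6 mi)
K3→K4: 214.0 mi  (cumulative 872.7 mi)
Total route length ≈ 873 mi.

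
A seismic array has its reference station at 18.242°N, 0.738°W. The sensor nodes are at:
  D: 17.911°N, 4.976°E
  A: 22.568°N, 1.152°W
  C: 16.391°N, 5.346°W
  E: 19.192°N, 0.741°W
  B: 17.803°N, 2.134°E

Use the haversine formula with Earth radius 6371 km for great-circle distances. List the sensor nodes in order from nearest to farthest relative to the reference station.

E, B, A, C, D

Distance from the reference station at 18.242°N, 0.738°W to each:
E 19.192°N, 0.741°W: 105.6 km
B 17.803°N, 2.134°E: 307.6 km
A 22.568°N, 1.152°W: 483.0 km
C 16.391°N, 5.346°W: 530.7 km
D 17.911°N, 4.976°E: 605.1 km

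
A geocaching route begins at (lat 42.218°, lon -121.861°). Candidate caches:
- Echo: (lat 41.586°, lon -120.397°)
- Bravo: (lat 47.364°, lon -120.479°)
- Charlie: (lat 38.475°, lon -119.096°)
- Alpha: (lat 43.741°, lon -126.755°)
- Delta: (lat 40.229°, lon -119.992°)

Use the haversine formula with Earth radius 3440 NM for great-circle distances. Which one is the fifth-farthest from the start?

Distances from the start ((lat 42.218°, lon -121.861°)):
Bravo: 314.5 NM
Charlie: 257.9 NM
Alpha: 233.6 NM
Delta: 146.2 NM
Echo: 75.6 NM
The fifth-farthest is Echo at 75.6 NM.

Echo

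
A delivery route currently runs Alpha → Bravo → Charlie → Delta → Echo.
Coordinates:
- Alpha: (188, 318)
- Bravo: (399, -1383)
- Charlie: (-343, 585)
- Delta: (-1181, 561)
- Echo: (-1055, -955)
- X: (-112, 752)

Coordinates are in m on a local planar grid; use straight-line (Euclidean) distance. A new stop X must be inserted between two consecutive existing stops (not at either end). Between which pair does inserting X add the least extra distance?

Added distance for inserting X between each consecutive pair:
Alpha–Bravo: 1008.9 m
Bravo–Charlie: 377.1 m
Charlie–Delta: 532.6 m
Delta–Echo: 1514.9 m
Smallest added distance is 377.1 m, inserting between Bravo and Charlie.

between Bravo and Charlie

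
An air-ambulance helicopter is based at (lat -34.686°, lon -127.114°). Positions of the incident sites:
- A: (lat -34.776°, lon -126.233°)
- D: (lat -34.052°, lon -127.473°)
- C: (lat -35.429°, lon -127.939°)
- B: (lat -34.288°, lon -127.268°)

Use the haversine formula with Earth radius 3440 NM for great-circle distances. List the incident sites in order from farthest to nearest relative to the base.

C, A, D, B

Distances from the base:
C (lat -35.429°, lon -127.939°): 60.3 NM
A (lat -34.776°, lon -126.233°): 43.8 NM
D (lat -34.052°, lon -127.473°): 42.0 NM
B (lat -34.288°, lon -127.268°): 25.1 NM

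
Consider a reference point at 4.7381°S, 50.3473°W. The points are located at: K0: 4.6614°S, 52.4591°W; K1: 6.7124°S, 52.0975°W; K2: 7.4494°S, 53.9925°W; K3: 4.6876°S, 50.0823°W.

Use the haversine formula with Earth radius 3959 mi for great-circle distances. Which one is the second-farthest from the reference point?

Distances from the reference point (4.7381°S, 50.3473°W):
K2: 312.7 mi
K1: 181.9 mi
K0: 145.5 mi
K3: 18.6 mi
The second-farthest is K1 at 181.9 mi.

K1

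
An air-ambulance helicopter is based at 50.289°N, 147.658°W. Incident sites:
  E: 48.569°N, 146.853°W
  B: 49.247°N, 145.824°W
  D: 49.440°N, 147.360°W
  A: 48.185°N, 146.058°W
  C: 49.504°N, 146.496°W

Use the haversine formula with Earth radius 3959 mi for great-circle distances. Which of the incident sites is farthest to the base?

Distance to each, sorted:
A: 162.3 mi
E: 124.2 mi
B: 109.0 mi
C: 74.9 mi
D: 60.1 mi
The farthest is A at 162.3 mi.

A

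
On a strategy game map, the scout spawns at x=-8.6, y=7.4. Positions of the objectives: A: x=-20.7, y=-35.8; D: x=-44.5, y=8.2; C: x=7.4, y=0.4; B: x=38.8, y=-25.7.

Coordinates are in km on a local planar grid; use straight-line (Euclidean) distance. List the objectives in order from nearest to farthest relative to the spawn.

C, D, A, B

Computing each straight-line distance from x=-8.6, y=7.4:
C x=7.4, y=0.4: 17.5 km
D x=-44.5, y=8.2: 35.9 km
A x=-20.7, y=-35.8: 44.9 km
B x=38.8, y=-25.7: 57.8 km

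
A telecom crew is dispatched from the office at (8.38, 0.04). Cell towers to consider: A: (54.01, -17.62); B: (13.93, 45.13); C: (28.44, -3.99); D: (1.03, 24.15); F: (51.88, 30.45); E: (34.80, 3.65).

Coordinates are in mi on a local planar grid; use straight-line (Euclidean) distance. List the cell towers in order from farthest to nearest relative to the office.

F, A, B, E, D, C

Distance from the office at (8.38, 0.04) to each:
F (51.88, 30.45): 53.1 mi
A (54.01, -17.62): 48.9 mi
B (13.93, 45.13): 45.4 mi
E (34.80, 3.65): 26.7 mi
D (1.03, 24.15): 25.2 mi
C (28.44, -3.99): 20.5 mi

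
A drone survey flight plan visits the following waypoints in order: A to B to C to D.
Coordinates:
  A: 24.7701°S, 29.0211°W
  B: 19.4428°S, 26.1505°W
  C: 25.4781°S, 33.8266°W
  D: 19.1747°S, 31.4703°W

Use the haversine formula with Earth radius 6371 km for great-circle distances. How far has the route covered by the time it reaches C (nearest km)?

Leg distances:
A→B: 662.0 km  (cumulative 662.0 km)
B→C: 1035.2 km  (cumulative 1697.2 km)
Cumulative distance at C ≈ 1697 km.

1697 km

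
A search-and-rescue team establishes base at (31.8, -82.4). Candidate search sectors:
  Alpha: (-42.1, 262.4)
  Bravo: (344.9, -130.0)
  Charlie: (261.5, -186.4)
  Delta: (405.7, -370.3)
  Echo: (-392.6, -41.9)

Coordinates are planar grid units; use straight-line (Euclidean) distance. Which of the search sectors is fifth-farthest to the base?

Distance to each, sorted:
Delta: 471.9
Echo: 426.3
Alpha: 352.6
Bravo: 316.7
Charlie: 252.1
The fifth-farthest is Charlie at 252.1.

Charlie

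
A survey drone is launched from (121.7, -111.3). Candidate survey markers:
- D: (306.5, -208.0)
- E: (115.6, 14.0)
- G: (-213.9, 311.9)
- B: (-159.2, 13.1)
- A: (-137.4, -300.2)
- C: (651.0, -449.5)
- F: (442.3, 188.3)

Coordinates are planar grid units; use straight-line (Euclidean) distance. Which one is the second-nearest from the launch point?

D

Distances from the launch point ((121.7, -111.3)):
E: 125.4
D: 208.6
B: 307.2
A: 320.6
F: 438.8
G: 540.1
C: 628.1
The second-nearest is D at 208.6.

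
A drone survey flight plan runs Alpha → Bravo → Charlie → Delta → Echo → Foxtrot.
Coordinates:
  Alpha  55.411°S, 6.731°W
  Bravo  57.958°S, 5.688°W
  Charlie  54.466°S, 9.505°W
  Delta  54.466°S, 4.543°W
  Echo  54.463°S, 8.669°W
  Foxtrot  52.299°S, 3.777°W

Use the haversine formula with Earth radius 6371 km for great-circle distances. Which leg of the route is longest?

Bravo–Charlie

Leg distances:
Alpha→Bravo: 290.3 km
Bravo→Charlie: 454.2 km
Charlie→Delta: 320.6 km
Delta→Echo: 266.6 km
Echo→Foxtrot: 403.8 km
The longest leg is Bravo–Charlie at 454.2 km.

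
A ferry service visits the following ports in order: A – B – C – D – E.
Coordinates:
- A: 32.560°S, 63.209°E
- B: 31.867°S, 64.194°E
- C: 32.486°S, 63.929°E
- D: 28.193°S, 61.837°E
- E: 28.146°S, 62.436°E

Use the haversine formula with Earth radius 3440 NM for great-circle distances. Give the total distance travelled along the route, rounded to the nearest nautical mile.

Leg distances:
A→B: 65.1 NM  (cumulative 65.1 NM)
B→C: 39.5 NM  (cumulative 104.6 NM)
C→D: 279.6 NM  (cumulative 384.2 NM)
D→E: 31.8 NM  (cumulative 416.0 NM)
Total route length ≈ 416 NM.

416 NM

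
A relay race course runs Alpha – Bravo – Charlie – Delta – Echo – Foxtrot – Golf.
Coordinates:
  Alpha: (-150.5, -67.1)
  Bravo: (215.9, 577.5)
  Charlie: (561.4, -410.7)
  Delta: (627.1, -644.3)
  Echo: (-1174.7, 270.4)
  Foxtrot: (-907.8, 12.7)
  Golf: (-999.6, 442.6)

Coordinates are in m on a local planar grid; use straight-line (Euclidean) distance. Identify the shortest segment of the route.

Leg distances:
Alpha→Bravo: 741.5 m
Bravo→Charlie: 1046.9 m
Charlie→Delta: 242.7 m
Delta→Echo: 2020.7 m
Echo→Foxtrot: 371.0 m
Foxtrot→Golf: 439.6 m
The shortest leg is Charlie–Delta at 242.7 m.

Charlie–Delta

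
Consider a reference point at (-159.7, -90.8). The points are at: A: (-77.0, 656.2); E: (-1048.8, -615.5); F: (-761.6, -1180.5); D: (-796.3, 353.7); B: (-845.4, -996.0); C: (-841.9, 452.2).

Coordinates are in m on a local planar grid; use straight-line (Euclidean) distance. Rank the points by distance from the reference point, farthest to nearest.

F, B, E, C, D, A

Computing each straight-line distance from (-159.7, -90.8):
F (-761.6, -1180.5): 1244.9 m
B (-845.4, -996.0): 1135.6 m
E (-1048.8, -615.5): 1032.4 m
C (-841.9, 452.2): 871.9 m
D (-796.3, 353.7): 776.4 m
A (-77.0, 656.2): 751.6 m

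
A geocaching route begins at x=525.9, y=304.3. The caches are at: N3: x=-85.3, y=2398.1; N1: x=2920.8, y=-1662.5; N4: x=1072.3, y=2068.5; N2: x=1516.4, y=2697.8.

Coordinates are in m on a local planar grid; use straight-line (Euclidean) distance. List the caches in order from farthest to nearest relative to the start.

N1, N2, N3, N4

Computing each straight-line distance from x=525.9, y=304.3:
N1 x=2920.8, y=-1662.5: 3099.0 m
N2 x=1516.4, y=2697.8: 2590.4 m
N3 x=-85.3, y=2398.1: 2181.2 m
N4 x=1072.3, y=2068.5: 1846.9 m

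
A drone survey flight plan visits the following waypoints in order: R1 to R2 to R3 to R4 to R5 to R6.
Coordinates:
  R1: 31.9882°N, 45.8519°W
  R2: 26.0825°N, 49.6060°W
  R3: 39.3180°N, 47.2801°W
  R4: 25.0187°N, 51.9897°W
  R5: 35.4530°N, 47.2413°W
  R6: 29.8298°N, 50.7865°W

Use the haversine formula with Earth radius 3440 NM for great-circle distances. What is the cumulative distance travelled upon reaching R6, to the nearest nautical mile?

3155 NM

Leg distances:
R1→R2: 405.6 NM  (cumulative 405.6 NM)
R2→R3: 803.2 NM  (cumulative 1208.8 NM)
R3→R4: 890.9 NM  (cumulative 2099.7 NM)
R4→R5: 672.9 NM  (cumulative 2772.6 NM)
R5→R6: 382.2 NM  (cumulative 3154.7 NM)
Cumulative distance at R6 ≈ 3155 NM.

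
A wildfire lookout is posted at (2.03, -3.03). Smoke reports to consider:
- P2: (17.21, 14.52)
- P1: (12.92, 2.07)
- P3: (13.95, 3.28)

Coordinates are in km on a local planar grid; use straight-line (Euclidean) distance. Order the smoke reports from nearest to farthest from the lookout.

Computing each straight-line distance from (2.03, -3.03):
P1 (12.92, 2.07): 12.0 km
P3 (13.95, 3.28): 13.5 km
P2 (17.21, 14.52): 23.2 km

P1, P3, P2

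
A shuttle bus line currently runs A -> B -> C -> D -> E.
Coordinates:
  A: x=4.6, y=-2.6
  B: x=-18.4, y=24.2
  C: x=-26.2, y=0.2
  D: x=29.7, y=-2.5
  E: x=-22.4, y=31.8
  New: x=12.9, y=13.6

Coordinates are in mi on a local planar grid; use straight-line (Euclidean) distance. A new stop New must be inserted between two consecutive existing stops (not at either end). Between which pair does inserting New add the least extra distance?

between D and E

Added distance for inserting New between each consecutive pair:
A–B: 15.9 mi
B–C: 49.1 mi
C–D: 8.6 mi
D–E: 0.6 mi
Smallest added distance is 0.6 mi, inserting between D and E.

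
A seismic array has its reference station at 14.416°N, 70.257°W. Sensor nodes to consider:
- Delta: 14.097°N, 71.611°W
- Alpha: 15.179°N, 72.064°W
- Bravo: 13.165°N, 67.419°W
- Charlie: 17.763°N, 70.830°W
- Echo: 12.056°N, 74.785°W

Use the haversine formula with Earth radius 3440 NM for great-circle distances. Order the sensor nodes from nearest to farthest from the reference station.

Computing each great-circle distance from 14.416°N, 70.257°W:
Delta 14.097°N, 71.611°W: 81.1 NM
Alpha 15.179°N, 72.064°W: 114.5 NM
Bravo 13.165°N, 67.419°W: 181.7 NM
Charlie 17.763°N, 70.830°W: 203.7 NM
Echo 12.056°N, 74.785°W: 300.2 NM

Delta, Alpha, Bravo, Charlie, Echo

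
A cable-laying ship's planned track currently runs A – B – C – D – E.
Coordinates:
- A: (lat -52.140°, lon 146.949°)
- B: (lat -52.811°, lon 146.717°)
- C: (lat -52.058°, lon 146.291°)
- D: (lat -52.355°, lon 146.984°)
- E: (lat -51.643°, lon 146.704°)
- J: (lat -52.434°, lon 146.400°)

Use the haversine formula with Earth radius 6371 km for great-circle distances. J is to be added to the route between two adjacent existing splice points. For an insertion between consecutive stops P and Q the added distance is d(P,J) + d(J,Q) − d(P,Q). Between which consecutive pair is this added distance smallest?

between B and C

Added distance for inserting J between each consecutive pair:
A–B: 20.4 km
B–C: 1.0 km
C–D: 25.4 km
D–E: 49.5 km
Smallest added distance is 1.0 km, inserting between B and C.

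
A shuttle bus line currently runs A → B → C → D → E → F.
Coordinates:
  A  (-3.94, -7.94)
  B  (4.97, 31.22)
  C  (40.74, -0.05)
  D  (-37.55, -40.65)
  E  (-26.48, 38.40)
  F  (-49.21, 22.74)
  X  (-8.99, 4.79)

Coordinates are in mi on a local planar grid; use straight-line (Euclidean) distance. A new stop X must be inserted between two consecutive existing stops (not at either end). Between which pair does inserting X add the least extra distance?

between A and B

Added distance for inserting X between each consecutive pair:
A–B: 3.4 mi
B–C: 32.3 mi
C–D: 15.4 mi
D–E: 11.7 mi
E–F: 54.3 mi
Smallest added distance is 3.4 mi, inserting between A and B.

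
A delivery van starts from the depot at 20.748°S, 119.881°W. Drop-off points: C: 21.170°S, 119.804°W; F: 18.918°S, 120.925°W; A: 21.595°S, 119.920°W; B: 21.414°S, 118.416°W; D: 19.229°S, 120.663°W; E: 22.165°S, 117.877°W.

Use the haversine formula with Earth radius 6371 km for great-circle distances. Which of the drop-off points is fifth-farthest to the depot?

A

Distance to each, sorted:
E: 260.4 km
F: 230.9 km
D: 187.6 km
B: 169.1 km
A: 94.3 km
C: 47.6 km
The fifth-farthest is A at 94.3 km.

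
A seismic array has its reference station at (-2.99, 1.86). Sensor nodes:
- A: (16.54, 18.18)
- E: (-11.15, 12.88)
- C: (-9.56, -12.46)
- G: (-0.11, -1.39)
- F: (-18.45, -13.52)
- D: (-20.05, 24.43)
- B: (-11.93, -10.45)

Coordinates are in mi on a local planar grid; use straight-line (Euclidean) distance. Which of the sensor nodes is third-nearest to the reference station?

Distances from the reference station ((-2.99, 1.86)):
G: 4.3 mi
E: 13.7 mi
B: 15.2 mi
C: 15.8 mi
F: 21.8 mi
A: 25.5 mi
D: 28.3 mi
The third-nearest is B at 15.2 mi.

B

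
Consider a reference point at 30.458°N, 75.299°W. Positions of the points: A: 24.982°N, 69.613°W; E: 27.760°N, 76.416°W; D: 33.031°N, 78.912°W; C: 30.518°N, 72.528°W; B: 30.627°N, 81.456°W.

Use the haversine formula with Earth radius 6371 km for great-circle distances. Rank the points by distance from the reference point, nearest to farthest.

Computing each great-circle distance from 30.458°N, 75.299°W:
C 30.518°N, 72.528°W: 265.6 km
E 27.760°N, 76.416°W: 319.0 km
D 33.031°N, 78.912°W: 445.6 km
B 30.627°N, 81.456°W: 589.9 km
A 24.982°N, 69.613°W: 826.8 km

C, E, D, B, A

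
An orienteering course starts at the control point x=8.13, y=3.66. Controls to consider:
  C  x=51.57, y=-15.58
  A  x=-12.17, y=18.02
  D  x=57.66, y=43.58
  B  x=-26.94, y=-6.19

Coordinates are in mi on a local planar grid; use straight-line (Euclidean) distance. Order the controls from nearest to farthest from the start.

Computing each straight-line distance from x=8.13, y=3.66:
A x=-12.17, y=18.02: 24.9 mi
B x=-26.94, y=-6.19: 36.4 mi
C x=51.57, y=-15.58: 47.5 mi
D x=57.66, y=43.58: 63.6 mi

A, B, C, D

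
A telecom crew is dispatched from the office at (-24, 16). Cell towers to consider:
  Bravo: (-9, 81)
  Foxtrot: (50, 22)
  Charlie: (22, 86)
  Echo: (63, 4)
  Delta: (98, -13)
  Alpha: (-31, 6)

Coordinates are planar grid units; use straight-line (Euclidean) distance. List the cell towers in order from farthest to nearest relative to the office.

Distance from the office at (-24, 16) to each:
Delta (98, -13): 125.4
Echo (63, 4): 87.8
Charlie (22, 86): 83.8
Foxtrot (50, 22): 74.2
Bravo (-9, 81): 66.7
Alpha (-31, 6): 12.2

Delta, Echo, Charlie, Foxtrot, Bravo, Alpha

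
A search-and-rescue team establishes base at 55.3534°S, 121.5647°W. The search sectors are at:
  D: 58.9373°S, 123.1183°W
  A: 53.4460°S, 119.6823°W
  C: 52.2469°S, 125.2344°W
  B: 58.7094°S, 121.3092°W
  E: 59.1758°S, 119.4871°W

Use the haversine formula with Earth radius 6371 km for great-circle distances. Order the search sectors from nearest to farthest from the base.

Distance from the base at 55.3534°S, 121.5647°W to each:
A 53.4460°S, 119.6823°W: 244.6 km
B 58.7094°S, 121.3092°W: 373.5 km
D 58.9373°S, 123.1183°W: 409.4 km
C 52.2469°S, 125.2344°W: 421.1 km
E 59.1758°S, 119.4871°W: 443.0 km

A, B, D, C, E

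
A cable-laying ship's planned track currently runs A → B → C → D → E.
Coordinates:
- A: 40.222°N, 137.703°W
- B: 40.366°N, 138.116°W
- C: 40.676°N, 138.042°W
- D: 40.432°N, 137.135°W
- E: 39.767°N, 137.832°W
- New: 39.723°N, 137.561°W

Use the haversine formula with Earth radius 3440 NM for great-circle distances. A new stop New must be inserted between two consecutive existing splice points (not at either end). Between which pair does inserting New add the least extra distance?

between D and E

Added distance for inserting New between each consecutive pair:
A–B: 56.1 NM
B–C: 88.7 NM
C–D: 64.3 NM
D–E: 8.5 NM
Smallest added distance is 8.5 NM, inserting between D and E.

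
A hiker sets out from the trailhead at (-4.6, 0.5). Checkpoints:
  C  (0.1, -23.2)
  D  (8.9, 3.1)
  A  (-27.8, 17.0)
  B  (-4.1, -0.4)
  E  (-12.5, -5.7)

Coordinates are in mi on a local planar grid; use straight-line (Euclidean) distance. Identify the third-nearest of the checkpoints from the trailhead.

Distance to each, sorted:
B: 1.0 mi
E: 10.0 mi
D: 13.7 mi
C: 24.2 mi
A: 28.5 mi
The third-nearest is D at 13.7 mi.

D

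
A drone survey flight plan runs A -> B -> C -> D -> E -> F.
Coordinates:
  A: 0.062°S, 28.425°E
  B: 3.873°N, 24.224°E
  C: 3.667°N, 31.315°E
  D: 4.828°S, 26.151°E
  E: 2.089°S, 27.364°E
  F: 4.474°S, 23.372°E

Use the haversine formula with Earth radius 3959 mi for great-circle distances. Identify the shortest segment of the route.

D–E

Leg distances:
A→B: 397.6 mi
B→C: 489.1 mi
C→D: 686.7 mi
D→E: 206.9 mi
E→F: 320.9 mi
The shortest leg is D–E at 206.9 mi.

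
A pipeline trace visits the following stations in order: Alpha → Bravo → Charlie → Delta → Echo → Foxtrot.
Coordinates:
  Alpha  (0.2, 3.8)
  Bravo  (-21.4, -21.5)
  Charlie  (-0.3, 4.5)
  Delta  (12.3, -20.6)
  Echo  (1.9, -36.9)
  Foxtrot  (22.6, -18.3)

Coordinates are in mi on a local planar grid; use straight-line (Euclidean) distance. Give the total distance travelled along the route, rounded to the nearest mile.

Leg distances:
Alpha→Bravo: 33.3 mi  (cumulative 33.3 mi)
Bravo→Charlie: 33.5 mi  (cumulative 66.8 mi)
Charlie→Delta: 28.1 mi  (cumulative 94.8 mi)
Delta→Echo: 19.3 mi  (cumulative 114.2 mi)
Echo→Foxtrot: 27.8 mi  (cumulative 142.0 mi)
Total route length ≈ 142 mi.

142 mi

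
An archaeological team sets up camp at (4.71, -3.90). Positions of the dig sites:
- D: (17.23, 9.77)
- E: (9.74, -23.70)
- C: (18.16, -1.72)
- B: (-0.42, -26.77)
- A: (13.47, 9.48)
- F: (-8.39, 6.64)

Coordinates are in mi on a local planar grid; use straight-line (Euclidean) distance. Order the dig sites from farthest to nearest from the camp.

Computing each straight-line distance from (4.71, -3.90):
B (-0.42, -26.77): 23.4 mi
E (9.74, -23.70): 20.4 mi
D (17.23, 9.77): 18.5 mi
F (-8.39, 6.64): 16.8 mi
A (13.47, 9.48): 16.0 mi
C (18.16, -1.72): 13.6 mi

B, E, D, F, A, C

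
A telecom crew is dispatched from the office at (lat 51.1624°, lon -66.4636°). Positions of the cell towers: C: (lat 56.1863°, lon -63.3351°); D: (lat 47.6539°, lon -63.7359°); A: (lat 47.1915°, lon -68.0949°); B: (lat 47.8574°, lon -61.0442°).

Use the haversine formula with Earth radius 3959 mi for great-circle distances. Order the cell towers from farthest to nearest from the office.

Distances from the office:
C (lat 56.1863°, lon -63.3351°): 369.9 mi
B (lat 47.8574°, lon -61.0442°): 333.4 mi
A (lat 47.1915°, lon -68.0949°): 284.1 mi
D (lat 47.6539°, lon -63.7359°): 271.6 mi

C, B, A, D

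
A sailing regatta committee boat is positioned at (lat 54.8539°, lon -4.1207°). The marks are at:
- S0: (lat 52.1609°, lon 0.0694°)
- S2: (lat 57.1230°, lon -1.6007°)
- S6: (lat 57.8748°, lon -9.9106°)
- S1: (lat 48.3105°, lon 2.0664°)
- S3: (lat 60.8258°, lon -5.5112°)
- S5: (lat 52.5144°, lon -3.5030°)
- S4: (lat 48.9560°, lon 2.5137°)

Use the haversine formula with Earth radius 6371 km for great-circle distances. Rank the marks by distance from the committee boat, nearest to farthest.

Distances from the committee boat:
S5 (lat 52.5144°, lon -3.5030°): 263.3 km
S2 (lat 57.1230°, lon -1.6007°): 297.0 km
S0 (lat 52.1609°, lon 0.0694°): 407.8 km
S6 (lat 57.8748°, lon -9.9106°): 489.6 km
S3 (lat 60.8258°, lon -5.5112°): 669.1 km
S4 (lat 48.9560°, lon 2.5137°): 797.5 km
S1 (lat 48.3105°, lon 2.0664°): 843.1 km

S5, S2, S0, S6, S3, S4, S1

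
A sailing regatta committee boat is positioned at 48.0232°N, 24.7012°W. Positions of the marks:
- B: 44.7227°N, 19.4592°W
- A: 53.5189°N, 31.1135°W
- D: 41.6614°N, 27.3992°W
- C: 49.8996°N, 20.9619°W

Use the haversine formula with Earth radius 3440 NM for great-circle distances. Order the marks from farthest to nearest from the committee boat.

A, D, B, C

Distances from the committee boat:
A 53.5189°N, 31.1135°W: 409.7 NM
D 41.6614°N, 27.3992°W: 398.8 NM
B 44.7227°N, 19.4592°W: 293.8 NM
C 49.8996°N, 20.9619°W: 185.5 NM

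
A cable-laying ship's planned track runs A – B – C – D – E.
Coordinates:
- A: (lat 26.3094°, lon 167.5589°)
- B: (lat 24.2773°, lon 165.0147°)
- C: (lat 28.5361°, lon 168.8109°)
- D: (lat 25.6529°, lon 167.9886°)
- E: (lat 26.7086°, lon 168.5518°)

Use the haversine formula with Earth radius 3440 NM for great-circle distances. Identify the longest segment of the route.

B–C

Leg distances:
A→B: 184.3 NM
B→C: 327.1 NM
C→D: 178.6 NM
D→E: 70.3 NM
The longest leg is B–C at 327.1 NM.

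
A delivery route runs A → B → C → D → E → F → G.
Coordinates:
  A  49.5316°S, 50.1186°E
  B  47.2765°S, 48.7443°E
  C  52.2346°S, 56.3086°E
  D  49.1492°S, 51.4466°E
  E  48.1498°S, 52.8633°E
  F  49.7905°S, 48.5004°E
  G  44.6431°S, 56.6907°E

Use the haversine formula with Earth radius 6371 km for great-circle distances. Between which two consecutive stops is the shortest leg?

Leg distances:
A→B: 270.5 km
B→C: 773.3 km
C→D: 484.6 km
D→E: 152.2 km
E→F: 366.9 km
F→G: 841.9 km
The shortest leg is D–E at 152.2 km.

D–E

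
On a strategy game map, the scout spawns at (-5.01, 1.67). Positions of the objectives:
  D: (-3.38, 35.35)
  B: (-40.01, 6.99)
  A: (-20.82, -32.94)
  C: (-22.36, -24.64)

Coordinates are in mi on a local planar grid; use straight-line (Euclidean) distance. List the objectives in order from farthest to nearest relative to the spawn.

Computing each straight-line distance from (-5.01, 1.67):
A (-20.82, -32.94): 38.1 mi
B (-40.01, 6.99): 35.4 mi
D (-3.38, 35.35): 33.7 mi
C (-22.36, -24.64): 31.5 mi

A, B, D, C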